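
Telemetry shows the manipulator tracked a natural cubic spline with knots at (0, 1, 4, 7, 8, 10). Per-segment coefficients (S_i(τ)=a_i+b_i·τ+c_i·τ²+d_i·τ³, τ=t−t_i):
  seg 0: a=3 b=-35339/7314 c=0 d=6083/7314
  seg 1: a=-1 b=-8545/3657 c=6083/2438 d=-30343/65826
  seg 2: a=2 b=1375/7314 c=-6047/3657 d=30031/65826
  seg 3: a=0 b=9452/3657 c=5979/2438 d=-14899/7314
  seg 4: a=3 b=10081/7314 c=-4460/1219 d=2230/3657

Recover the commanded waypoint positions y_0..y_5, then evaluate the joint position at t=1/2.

y_0=3 y_1=-1 y_2=2 y_3=0 y_4=3 y_5=-4
S(1/2) = 13421/19504

y_0 = S_0(0) = a_0 = 3
y_1 = S_1(0) = a_1 = -1
y_2 = S_2(0) = a_2 = 2
y_3 = S_3(0) = a_3 = 0
y_4 = S_4(0) = a_4 = 3
y_5 = S_4(2) = -4
t_q=1/2 is in segment 0 (τ=1/2); S_0(τ)=13421/19504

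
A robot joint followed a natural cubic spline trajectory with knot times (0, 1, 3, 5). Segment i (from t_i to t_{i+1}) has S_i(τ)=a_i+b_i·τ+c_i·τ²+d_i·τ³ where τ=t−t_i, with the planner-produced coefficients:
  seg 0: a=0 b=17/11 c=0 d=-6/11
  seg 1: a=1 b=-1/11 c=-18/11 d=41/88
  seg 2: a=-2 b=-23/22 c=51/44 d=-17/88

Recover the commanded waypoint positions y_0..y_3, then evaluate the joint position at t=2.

y_0=0 y_1=1 y_2=-2 y_3=-1
S(2) = -23/88

y_0 = S_0(0) = a_0 = 0
y_1 = S_1(0) = a_1 = 1
y_2 = S_2(0) = a_2 = -2
y_3 = S_2(2) = -1
t_q=2 is in segment 1 (τ=1); S_1(τ)=-23/88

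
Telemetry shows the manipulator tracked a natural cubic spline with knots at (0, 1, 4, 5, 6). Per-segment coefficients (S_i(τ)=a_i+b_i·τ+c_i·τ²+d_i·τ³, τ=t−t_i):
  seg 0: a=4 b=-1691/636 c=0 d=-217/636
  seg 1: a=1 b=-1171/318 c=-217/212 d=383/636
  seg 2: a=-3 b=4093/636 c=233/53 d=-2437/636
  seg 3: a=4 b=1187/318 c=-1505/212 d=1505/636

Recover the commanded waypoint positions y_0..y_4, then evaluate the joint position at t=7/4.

y_0=4 y_1=1 y_2=-3 y_3=4 y_4=3
S(7/4) = -28269/13568

y_0 = S_0(0) = a_0 = 4
y_1 = S_1(0) = a_1 = 1
y_2 = S_2(0) = a_2 = -3
y_3 = S_3(0) = a_3 = 4
y_4 = S_3(1) = 3
t_q=7/4 is in segment 1 (τ=3/4); S_1(τ)=-28269/13568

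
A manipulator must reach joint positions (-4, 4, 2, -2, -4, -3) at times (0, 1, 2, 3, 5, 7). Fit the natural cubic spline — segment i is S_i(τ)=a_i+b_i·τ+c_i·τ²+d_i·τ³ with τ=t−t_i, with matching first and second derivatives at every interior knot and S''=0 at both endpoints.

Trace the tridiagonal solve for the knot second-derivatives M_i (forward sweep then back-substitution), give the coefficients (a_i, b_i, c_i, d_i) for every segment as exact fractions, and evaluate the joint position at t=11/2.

  seg 0: a=-4 b=6595/628 c=0 d=-1571/628
  seg 1: a=4 b=941/314 c=-4713/628 d=1575/628
  seg 2: a=2 b=-2819/628 c=3/157 d=295/628
  seg 3: a=-2 b=-955/314 c=897/628 d=-32/157
  seg 4: a=-4 b=71/314 c=129/628 d=-43/1256
S(11/2) = -38583/10048

Δ: Δ0=8, Δ1=-2, Δ2=-4, Δ3=-1, Δ4=1/2
row 1: diag=4, rhs=-60; c'=1/4, d'=-15
row 2: denom=4−1·1/4=15/4; d'=(-12−1·-15)/(15/4)=4/5
row 3: denom=6−1·4/15=86/15; d'=(18−1·4/5)/(86/15)=3
row 4: denom=8−2·15/43=314/43; d'=(9−2·3)/(314/43)=129/314
back: M4=129/314
back: M3=3−15/43·129/314=897/314
back: M2=4/5−4/15·897/314=6/157
back: M1=-15−1/4·6/157=-4713/314
M: M0=0, M1=-4713/314, M2=6/157, M3=897/314, M4=129/314, M5=0
seg 0: a=-4, c=M0/2=0, d=(M1−M0)/(6·1)=-1571/628, b=Δ0−h0·(2M0+M1)/6=6595/628
seg 1: a=4, c=M1/2=-4713/628, d=(M2−M1)/(6·1)=1575/628, b=Δ1−h1·(2M1+M2)/6=941/314
seg 2: a=2, c=M2/2=3/157, d=(M3−M2)/(6·1)=295/628, b=Δ2−h2·(2M2+M3)/6=-2819/628
seg 3: a=-2, c=M3/2=897/628, d=(M4−M3)/(6·2)=-32/157, b=Δ3−h3·(2M3+M4)/6=-955/314
seg 4: a=-4, c=M4/2=129/628, d=(M5−M4)/(6·2)=-43/1256, b=Δ4−h4·(2M4+M5)/6=71/314
t_q=11/2 → seg 4, τ=1/2; S=-4+71/314·τ+129/628·τ²+-43/1256·τ³=-38583/10048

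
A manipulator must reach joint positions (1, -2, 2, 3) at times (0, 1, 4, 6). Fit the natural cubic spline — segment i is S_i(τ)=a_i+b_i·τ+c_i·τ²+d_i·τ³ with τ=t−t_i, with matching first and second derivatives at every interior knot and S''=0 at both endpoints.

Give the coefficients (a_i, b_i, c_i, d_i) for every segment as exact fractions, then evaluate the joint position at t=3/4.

  seg 0: a=1 b=-1553/426 c=0 d=275/426
  seg 1: a=-2 b=-364/213 c=275/142 d=-131/426
  seg 2: a=2 b=685/426 c=-59/71 d=59/426
S(3/4) = -13285/9088

Δ: Δ0=-3, Δ1=4/3, Δ2=1/2
row 1: diag=8, rhs=26; c'=3/8, d'=13/4
row 2: denom=10−3·3/8=71/8; d'=(-5−3·13/4)/(71/8)=-118/71
back: M2=-118/71
back: M1=13/4−3/8·-118/71=275/71
M: M0=0, M1=275/71, M2=-118/71, M3=0
seg 0: a=1, c=M0/2=0, d=(M1−M0)/(6·1)=275/426, b=Δ0−h0·(2M0+M1)/6=-1553/426
seg 1: a=-2, c=M1/2=275/142, d=(M2−M1)/(6·3)=-131/426, b=Δ1−h1·(2M1+M2)/6=-364/213
seg 2: a=2, c=M2/2=-59/71, d=(M3−M2)/(6·2)=59/426, b=Δ2−h2·(2M2+M3)/6=685/426
t_q=3/4 → seg 0, τ=3/4; S=1+-1553/426·τ+0·τ²+275/426·τ³=-13285/9088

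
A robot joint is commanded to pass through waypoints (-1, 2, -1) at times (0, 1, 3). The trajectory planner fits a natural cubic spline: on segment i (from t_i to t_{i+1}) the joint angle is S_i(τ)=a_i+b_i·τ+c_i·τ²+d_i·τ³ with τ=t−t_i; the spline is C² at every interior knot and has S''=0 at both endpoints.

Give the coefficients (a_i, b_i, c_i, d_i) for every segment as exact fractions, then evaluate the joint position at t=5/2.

  seg 0: a=-1 b=15/4 c=0 d=-3/4
  seg 1: a=2 b=3/2 c=-9/4 d=3/8
S(5/2) = 29/64

Δ: Δ0=3, Δ1=-3/2
row 1: diag=6, rhs=-27; c'=1/3, d'=-9/2
back: M1=-9/2
M: M0=0, M1=-9/2, M2=0
seg 0: a=-1, c=M0/2=0, d=(M1−M0)/(6·1)=-3/4, b=Δ0−h0·(2M0+M1)/6=15/4
seg 1: a=2, c=M1/2=-9/4, d=(M2−M1)/(6·2)=3/8, b=Δ1−h1·(2M1+M2)/6=3/2
t_q=5/2 → seg 1, τ=3/2; S=2+3/2·τ+-9/4·τ²+3/8·τ³=29/64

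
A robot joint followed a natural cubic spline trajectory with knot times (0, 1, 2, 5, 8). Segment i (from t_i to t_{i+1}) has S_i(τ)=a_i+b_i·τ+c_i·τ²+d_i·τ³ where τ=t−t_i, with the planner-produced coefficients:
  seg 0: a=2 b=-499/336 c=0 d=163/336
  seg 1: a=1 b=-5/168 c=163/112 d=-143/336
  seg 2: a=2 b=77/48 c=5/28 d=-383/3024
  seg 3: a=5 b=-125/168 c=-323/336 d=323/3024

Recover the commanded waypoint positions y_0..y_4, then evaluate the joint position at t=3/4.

y_0 = S_0(0) = a_0 = 2
y_1 = S_1(0) = a_1 = 1
y_2 = S_2(0) = a_2 = 2
y_3 = S_3(0) = a_3 = 5
y_4 = S_3(3) = -3
t_q=3/4 is in segment 0 (τ=3/4); S_0(τ)=1117/1024

y_0=2 y_1=1 y_2=2 y_3=5 y_4=-3
S(3/4) = 1117/1024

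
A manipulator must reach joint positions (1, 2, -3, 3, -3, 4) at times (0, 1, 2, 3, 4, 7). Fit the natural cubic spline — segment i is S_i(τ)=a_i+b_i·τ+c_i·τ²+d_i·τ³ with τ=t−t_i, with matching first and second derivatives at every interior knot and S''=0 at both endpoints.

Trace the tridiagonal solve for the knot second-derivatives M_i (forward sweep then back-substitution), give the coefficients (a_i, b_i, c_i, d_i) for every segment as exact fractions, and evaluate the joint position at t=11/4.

  seg 0: a=1 b=4723/1299 c=0 d=-3424/1299
  seg 1: a=2 b=-5549/1299 c=-3424/433 d=9326/1299
  seg 2: a=-3 b=1885/1299 c=5902/433 d=-11797/1299
  seg 3: a=3 b=1906/1299 c=-5895/433 d=7985/1299
  seg 4: a=-3 b=-9509/1299 c=2090/433 d=-2090/3897
S(11/4) = 53323/27712

Δ: Δ0=1, Δ1=-5, Δ2=6, Δ3=-6, Δ4=7/3
row 1: diag=4, rhs=-36; c'=1/4, d'=-9
row 2: denom=4−1·1/4=15/4; d'=(66−1·-9)/(15/4)=20
row 3: denom=4−1·4/15=56/15; d'=(-72−1·20)/(56/15)=-345/14
row 4: denom=8−1·15/56=433/56; d'=(50−1·-345/14)/(433/56)=4180/433
back: M4=4180/433
back: M3=-345/14−15/56·4180/433=-11790/433
back: M2=20−4/15·-11790/433=11804/433
back: M1=-9−1/4·11804/433=-6848/433
M: M0=0, M1=-6848/433, M2=11804/433, M3=-11790/433, M4=4180/433, M5=0
seg 0: a=1, c=M0/2=0, d=(M1−M0)/(6·1)=-3424/1299, b=Δ0−h0·(2M0+M1)/6=4723/1299
seg 1: a=2, c=M1/2=-3424/433, d=(M2−M1)/(6·1)=9326/1299, b=Δ1−h1·(2M1+M2)/6=-5549/1299
seg 2: a=-3, c=M2/2=5902/433, d=(M3−M2)/(6·1)=-11797/1299, b=Δ2−h2·(2M2+M3)/6=1885/1299
seg 3: a=3, c=M3/2=-5895/433, d=(M4−M3)/(6·1)=7985/1299, b=Δ3−h3·(2M3+M4)/6=1906/1299
seg 4: a=-3, c=M4/2=2090/433, d=(M5−M4)/(6·3)=-2090/3897, b=Δ4−h4·(2M4+M5)/6=-9509/1299
t_q=11/4 → seg 2, τ=3/4; S=-3+1885/1299·τ+5902/433·τ²+-11797/1299·τ³=53323/27712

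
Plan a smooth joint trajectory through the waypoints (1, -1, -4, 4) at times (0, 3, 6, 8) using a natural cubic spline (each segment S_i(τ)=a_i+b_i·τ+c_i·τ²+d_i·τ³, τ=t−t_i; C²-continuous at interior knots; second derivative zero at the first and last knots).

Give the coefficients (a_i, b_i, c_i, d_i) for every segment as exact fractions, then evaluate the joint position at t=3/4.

Δ: Δ0=-2/3, Δ1=-1, Δ2=4
row 1: diag=12, rhs=-2; c'=1/4, d'=-1/6
row 2: denom=10−3·1/4=37/4; d'=(30−3·-1/6)/(37/4)=122/37
back: M2=122/37
back: M1=-1/6−1/4·122/37=-110/111
M: M0=0, M1=-110/111, M2=122/37, M3=0
seg 0: a=1, c=M0/2=0, d=(M1−M0)/(6·3)=-55/999, b=Δ0−h0·(2M0+M1)/6=-19/111
seg 1: a=-1, c=M1/2=-55/111, d=(M2−M1)/(6·3)=238/999, b=Δ1−h1·(2M1+M2)/6=-184/111
seg 2: a=-4, c=M2/2=61/37, d=(M3−M2)/(6·2)=-61/222, b=Δ2−h2·(2M2+M3)/6=200/111
t_q=3/4 → seg 0, τ=3/4; S=1+-19/111·τ+0·τ²+-55/999·τ³=2009/2368

  seg 0: a=1 b=-19/111 c=0 d=-55/999
  seg 1: a=-1 b=-184/111 c=-55/111 d=238/999
  seg 2: a=-4 b=200/111 c=61/37 d=-61/222
S(3/4) = 2009/2368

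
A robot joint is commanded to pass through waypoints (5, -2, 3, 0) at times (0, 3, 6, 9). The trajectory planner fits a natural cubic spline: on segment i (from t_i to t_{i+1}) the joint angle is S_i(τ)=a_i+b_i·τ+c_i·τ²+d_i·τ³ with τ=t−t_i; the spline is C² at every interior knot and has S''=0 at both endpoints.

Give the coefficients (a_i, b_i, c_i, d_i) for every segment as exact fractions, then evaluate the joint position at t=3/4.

Δ: Δ0=-7/3, Δ1=5/3, Δ2=-1
row 1: diag=12, rhs=24; c'=1/4, d'=2
row 2: denom=12−3·1/4=45/4; d'=(-16−3·2)/(45/4)=-88/45
back: M2=-88/45
back: M1=2−1/4·-88/45=112/45
M: M0=0, M1=112/45, M2=-88/45, M3=0
seg 0: a=5, c=M0/2=0, d=(M1−M0)/(6·3)=56/405, b=Δ0−h0·(2M0+M1)/6=-161/45
seg 1: a=-2, c=M1/2=56/45, d=(M2−M1)/(6·3)=-20/81, b=Δ1−h1·(2M1+M2)/6=7/45
seg 2: a=3, c=M2/2=-44/45, d=(M3−M2)/(6·3)=44/405, b=Δ2−h2·(2M2+M3)/6=43/45
t_q=3/4 → seg 0, τ=3/4; S=5+-161/45·τ+0·τ²+56/405·τ³=19/8

  seg 0: a=5 b=-161/45 c=0 d=56/405
  seg 1: a=-2 b=7/45 c=56/45 d=-20/81
  seg 2: a=3 b=43/45 c=-44/45 d=44/405
S(3/4) = 19/8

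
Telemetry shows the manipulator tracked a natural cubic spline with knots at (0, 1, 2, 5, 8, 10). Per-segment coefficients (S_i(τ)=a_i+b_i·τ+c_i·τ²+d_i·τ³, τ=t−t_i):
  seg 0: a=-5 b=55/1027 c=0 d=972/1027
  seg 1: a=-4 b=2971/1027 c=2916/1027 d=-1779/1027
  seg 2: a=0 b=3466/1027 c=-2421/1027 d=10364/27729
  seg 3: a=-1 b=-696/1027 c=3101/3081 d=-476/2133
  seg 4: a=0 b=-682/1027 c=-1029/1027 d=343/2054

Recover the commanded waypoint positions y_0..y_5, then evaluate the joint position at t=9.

y_0=-5 y_1=-4 y_2=0 y_3=-1 y_4=0 y_5=-4
S(9) = -3079/2054

y_0 = S_0(0) = a_0 = -5
y_1 = S_1(0) = a_1 = -4
y_2 = S_2(0) = a_2 = 0
y_3 = S_3(0) = a_3 = -1
y_4 = S_4(0) = a_4 = 0
y_5 = S_4(2) = -4
t_q=9 is in segment 4 (τ=1); S_4(τ)=-3079/2054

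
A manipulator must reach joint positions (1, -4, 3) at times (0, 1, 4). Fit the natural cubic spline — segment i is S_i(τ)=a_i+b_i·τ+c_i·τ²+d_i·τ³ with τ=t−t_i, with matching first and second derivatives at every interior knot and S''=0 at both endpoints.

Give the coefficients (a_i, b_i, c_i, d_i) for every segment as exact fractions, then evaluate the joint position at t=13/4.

Δ: Δ0=-5, Δ1=7/3
row 1: diag=8, rhs=44; c'=3/8, d'=11/2
back: M1=11/2
M: M0=0, M1=11/2, M2=0
seg 0: a=1, c=M0/2=0, d=(M1−M0)/(6·1)=11/12, b=Δ0−h0·(2M0+M1)/6=-71/12
seg 1: a=-4, c=M1/2=11/4, d=(M2−M1)/(6·3)=-11/36, b=Δ1−h1·(2M1+M2)/6=-19/6
t_q=13/4 → seg 1, τ=9/4; S=-4+-19/6·τ+11/4·τ²+-11/36·τ³=-175/256

  seg 0: a=1 b=-71/12 c=0 d=11/12
  seg 1: a=-4 b=-19/6 c=11/4 d=-11/36
S(13/4) = -175/256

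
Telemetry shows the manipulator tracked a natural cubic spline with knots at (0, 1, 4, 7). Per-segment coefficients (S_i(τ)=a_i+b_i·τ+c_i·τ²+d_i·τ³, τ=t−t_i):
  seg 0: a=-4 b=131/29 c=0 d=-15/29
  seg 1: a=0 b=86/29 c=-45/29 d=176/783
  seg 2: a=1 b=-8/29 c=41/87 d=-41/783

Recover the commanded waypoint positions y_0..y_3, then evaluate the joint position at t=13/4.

y_0=-4 y_1=0 y_2=1 y_3=3
S(13/4) = 639/464

y_0 = S_0(0) = a_0 = -4
y_1 = S_1(0) = a_1 = 0
y_2 = S_2(0) = a_2 = 1
y_3 = S_2(3) = 3
t_q=13/4 is in segment 1 (τ=9/4); S_1(τ)=639/464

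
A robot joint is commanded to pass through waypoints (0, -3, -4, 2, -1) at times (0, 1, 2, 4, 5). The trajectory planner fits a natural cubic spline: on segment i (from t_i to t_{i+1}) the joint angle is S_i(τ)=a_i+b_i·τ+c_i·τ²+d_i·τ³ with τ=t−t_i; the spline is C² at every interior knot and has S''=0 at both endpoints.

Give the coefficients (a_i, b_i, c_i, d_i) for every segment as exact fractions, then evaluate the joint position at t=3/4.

Δ: Δ0=-3, Δ1=-1, Δ2=3, Δ3=-3
row 1: diag=4, rhs=12; c'=1/4, d'=3
row 2: denom=6−1·1/4=23/4; d'=(24−1·3)/(23/4)=84/23
row 3: denom=6−2·8/23=122/23; d'=(-36−2·84/23)/(122/23)=-498/61
back: M3=-498/61
back: M2=84/23−8/23·-498/61=396/61
back: M1=3−1/4·396/61=84/61
M: M0=0, M1=84/61, M2=396/61, M3=-498/61, M4=0
seg 0: a=0, c=M0/2=0, d=(M1−M0)/(6·1)=14/61, b=Δ0−h0·(2M0+M1)/6=-197/61
seg 1: a=-3, c=M1/2=42/61, d=(M2−M1)/(6·1)=52/61, b=Δ1−h1·(2M1+M2)/6=-155/61
seg 2: a=-4, c=M2/2=198/61, d=(M3−M2)/(6·2)=-149/122, b=Δ2−h2·(2M2+M3)/6=85/61
seg 3: a=2, c=M3/2=-249/61, d=(M4−M3)/(6·1)=83/61, b=Δ3−h3·(2M3+M4)/6=-17/61
t_q=3/4 → seg 0, τ=3/4; S=0+-197/61·τ+0·τ²+14/61·τ³=-4539/1952

  seg 0: a=0 b=-197/61 c=0 d=14/61
  seg 1: a=-3 b=-155/61 c=42/61 d=52/61
  seg 2: a=-4 b=85/61 c=198/61 d=-149/122
  seg 3: a=2 b=-17/61 c=-249/61 d=83/61
S(3/4) = -4539/1952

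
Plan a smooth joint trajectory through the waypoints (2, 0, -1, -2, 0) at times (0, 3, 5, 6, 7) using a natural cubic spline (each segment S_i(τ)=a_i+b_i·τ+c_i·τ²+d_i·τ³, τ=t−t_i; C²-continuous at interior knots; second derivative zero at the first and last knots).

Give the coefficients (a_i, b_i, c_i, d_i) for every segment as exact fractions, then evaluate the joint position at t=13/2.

  seg 0: a=2 b=-1105/1284 c=0 d=83/3852
  seg 1: a=0 b=-179/642 c=83/428 d=-391/2568
  seg 2: a=-1 b=-427/321 c=-77/107 d=337/321
  seg 3: a=-2 b=122/321 c=260/107 d=-260/321
S(13/2) = -279/214

Δ: Δ0=-2/3, Δ1=-1/2, Δ2=-1, Δ3=2
row 1: diag=10, rhs=1; c'=1/5, d'=1/10
row 2: denom=6−2·1/5=28/5; d'=(-3−2·1/10)/(28/5)=-4/7
row 3: denom=4−1·5/28=107/28; d'=(18−1·-4/7)/(107/28)=520/107
back: M3=520/107
back: M2=-4/7−5/28·520/107=-154/107
back: M1=1/10−1/5·-154/107=83/214
M: M0=0, M1=83/214, M2=-154/107, M3=520/107, M4=0
seg 0: a=2, c=M0/2=0, d=(M1−M0)/(6·3)=83/3852, b=Δ0−h0·(2M0+M1)/6=-1105/1284
seg 1: a=0, c=M1/2=83/428, d=(M2−M1)/(6·2)=-391/2568, b=Δ1−h1·(2M1+M2)/6=-179/642
seg 2: a=-1, c=M2/2=-77/107, d=(M3−M2)/(6·1)=337/321, b=Δ2−h2·(2M2+M3)/6=-427/321
seg 3: a=-2, c=M3/2=260/107, d=(M4−M3)/(6·1)=-260/321, b=Δ3−h3·(2M3+M4)/6=122/321
t_q=13/2 → seg 3, τ=1/2; S=-2+122/321·τ+260/107·τ²+-260/321·τ³=-279/214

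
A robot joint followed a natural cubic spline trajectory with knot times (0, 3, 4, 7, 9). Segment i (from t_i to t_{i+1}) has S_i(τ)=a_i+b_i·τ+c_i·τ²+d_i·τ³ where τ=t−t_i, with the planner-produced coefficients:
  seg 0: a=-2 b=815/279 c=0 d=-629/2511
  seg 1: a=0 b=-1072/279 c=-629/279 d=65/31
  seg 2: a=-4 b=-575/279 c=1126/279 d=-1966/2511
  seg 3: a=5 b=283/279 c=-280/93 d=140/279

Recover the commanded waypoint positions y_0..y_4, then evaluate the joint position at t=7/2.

y_0 = S_0(0) = a_0 = -2
y_1 = S_1(0) = a_1 = 0
y_2 = S_2(0) = a_2 = -4
y_3 = S_3(0) = a_3 = 5
y_4 = S_3(2) = -1
t_q=7/2 is in segment 1 (τ=1/2); S_1(τ)=-4961/2232

y_0=-2 y_1=0 y_2=-4 y_3=5 y_4=-1
S(7/2) = -4961/2232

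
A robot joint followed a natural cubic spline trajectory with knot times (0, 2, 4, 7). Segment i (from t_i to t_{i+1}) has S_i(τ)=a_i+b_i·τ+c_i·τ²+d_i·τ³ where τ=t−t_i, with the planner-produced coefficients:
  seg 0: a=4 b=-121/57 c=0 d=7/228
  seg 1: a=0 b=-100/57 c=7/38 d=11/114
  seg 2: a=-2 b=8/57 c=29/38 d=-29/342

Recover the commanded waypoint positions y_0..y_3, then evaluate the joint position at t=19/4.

y_0=4 y_1=0 y_2=-2 y_3=3
S(19/4) = -3651/2432

y_0 = S_0(0) = a_0 = 4
y_1 = S_1(0) = a_1 = 0
y_2 = S_2(0) = a_2 = -2
y_3 = S_2(3) = 3
t_q=19/4 is in segment 2 (τ=3/4); S_2(τ)=-3651/2432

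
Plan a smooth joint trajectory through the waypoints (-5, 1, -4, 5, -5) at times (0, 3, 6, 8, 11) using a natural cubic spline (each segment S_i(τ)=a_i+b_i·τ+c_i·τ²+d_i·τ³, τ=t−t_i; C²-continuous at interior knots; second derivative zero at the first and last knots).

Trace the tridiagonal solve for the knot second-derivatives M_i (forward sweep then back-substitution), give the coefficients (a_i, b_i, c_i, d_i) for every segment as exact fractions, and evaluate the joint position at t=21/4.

Δ: Δ0=2, Δ1=-5/3, Δ2=9/2, Δ3=-10/3
row 1: diag=12, rhs=-22; c'=1/4, d'=-11/6
row 2: denom=10−3·1/4=37/4; d'=(37−3·-11/6)/(37/4)=170/37
row 3: denom=10−2·8/37=354/37; d'=(-47−2·170/37)/(354/37)=-693/118
back: M3=-693/118
back: M2=170/37−8/37·-693/118=346/59
back: M1=-11/6−1/4·346/59=-584/177
M: M0=0, M1=-584/177, M2=346/59, M3=-693/118, M4=0
seg 0: a=-5, c=M0/2=0, d=(M1−M0)/(6·3)=-292/1593, b=Δ0−h0·(2M0+M1)/6=646/177
seg 1: a=1, c=M1/2=-292/177, d=(M2−M1)/(6·3)=811/1593, b=Δ1−h1·(2M1+M2)/6=-230/177
seg 2: a=-4, c=M2/2=173/59, d=(M3−M2)/(6·2)=-1385/1416, b=Δ2−h2·(2M2+M3)/6=451/177
seg 3: a=5, c=M3/2=-693/236, d=(M4−M3)/(6·3)=77/236, b=Δ3−h3·(2M3+M4)/6=899/354
t_q=21/4 → seg 1, τ=9/4; S=1+-230/177·τ+-292/177·τ²+811/1593·τ³=-16903/3776

  seg 0: a=-5 b=646/177 c=0 d=-292/1593
  seg 1: a=1 b=-230/177 c=-292/177 d=811/1593
  seg 2: a=-4 b=451/177 c=173/59 d=-1385/1416
  seg 3: a=5 b=899/354 c=-693/236 d=77/236
S(21/4) = -16903/3776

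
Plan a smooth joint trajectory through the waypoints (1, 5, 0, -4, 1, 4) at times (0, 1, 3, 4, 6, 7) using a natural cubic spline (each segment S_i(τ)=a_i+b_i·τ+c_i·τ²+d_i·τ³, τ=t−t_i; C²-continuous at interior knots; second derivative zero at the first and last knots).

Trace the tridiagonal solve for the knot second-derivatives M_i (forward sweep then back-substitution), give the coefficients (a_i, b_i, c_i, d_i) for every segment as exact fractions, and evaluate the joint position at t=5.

Δ: Δ0=4, Δ1=-5/2, Δ2=-4, Δ3=5/2, Δ4=3
row 1: diag=6, rhs=-39; c'=1/3, d'=-13/2
row 2: denom=6−2·1/3=16/3; d'=(-9−2·-13/2)/(16/3)=3/4
row 3: denom=6−1·3/16=93/16; d'=(39−1·3/4)/(93/16)=204/31
row 4: denom=6−2·32/93=494/93; d'=(3−2·204/31)/(494/93)=-945/494
back: M4=-945/494
back: M3=204/31−32/93·-945/494=1788/247
back: M2=3/4−3/16·1788/247=-150/247
back: M1=-13/2−1/3·-150/247=-3111/494
M: M0=0, M1=-3111/494, M2=-150/247, M3=1788/247, M4=-945/494, M5=0
seg 0: a=1, c=M0/2=0, d=(M1−M0)/(6·1)=-1037/988, b=Δ0−h0·(2M0+M1)/6=4989/988
seg 1: a=5, c=M1/2=-3111/988, d=(M2−M1)/(6·2)=937/1976, b=Δ1−h1·(2M1+M2)/6=939/494
seg 2: a=0, c=M2/2=-75/247, d=(M3−M2)/(6·1)=17/13, b=Δ2−h2·(2M2+M3)/6=-1236/247
seg 3: a=-4, c=M3/2=894/247, d=(M4−M3)/(6·2)=-1507/1976, b=Δ3−h3·(2M3+M4)/6=-417/247
seg 4: a=1, c=M4/2=-945/988, d=(M5−M4)/(6·1)=315/988, b=Δ4−h4·(2M4+M5)/6=1797/494
t_q=5 → seg 3, τ=1; S=-4+-417/247·τ+894/247·τ²+-1507/1976·τ³=-5595/1976

  seg 0: a=1 b=4989/988 c=0 d=-1037/988
  seg 1: a=5 b=939/494 c=-3111/988 d=937/1976
  seg 2: a=0 b=-1236/247 c=-75/247 d=17/13
  seg 3: a=-4 b=-417/247 c=894/247 d=-1507/1976
  seg 4: a=1 b=1797/494 c=-945/988 d=315/988
S(5) = -5595/1976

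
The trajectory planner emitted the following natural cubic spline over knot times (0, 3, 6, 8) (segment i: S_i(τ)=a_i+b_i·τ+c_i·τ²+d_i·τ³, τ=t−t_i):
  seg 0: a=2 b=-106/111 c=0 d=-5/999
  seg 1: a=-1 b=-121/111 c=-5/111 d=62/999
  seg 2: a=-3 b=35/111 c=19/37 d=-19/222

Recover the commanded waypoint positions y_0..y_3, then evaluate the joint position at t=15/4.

y_0 = S_0(0) = a_0 = 2
y_1 = S_1(0) = a_1 = -1
y_2 = S_2(0) = a_2 = -3
y_3 = S_2(2) = -1
t_q=15/4 is in segment 1 (τ=3/4); S_1(τ)=-2151/1184

y_0=2 y_1=-1 y_2=-3 y_3=-1
S(15/4) = -2151/1184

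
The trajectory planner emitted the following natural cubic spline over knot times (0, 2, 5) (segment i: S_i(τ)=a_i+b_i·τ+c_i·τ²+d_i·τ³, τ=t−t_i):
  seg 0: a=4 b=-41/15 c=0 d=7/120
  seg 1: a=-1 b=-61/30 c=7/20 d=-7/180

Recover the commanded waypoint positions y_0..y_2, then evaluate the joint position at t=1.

y_0=4 y_1=-1 y_2=-5
S(1) = 53/40

y_0 = S_0(0) = a_0 = 4
y_1 = S_1(0) = a_1 = -1
y_2 = S_1(3) = -5
t_q=1 is in segment 0 (τ=1); S_0(τ)=53/40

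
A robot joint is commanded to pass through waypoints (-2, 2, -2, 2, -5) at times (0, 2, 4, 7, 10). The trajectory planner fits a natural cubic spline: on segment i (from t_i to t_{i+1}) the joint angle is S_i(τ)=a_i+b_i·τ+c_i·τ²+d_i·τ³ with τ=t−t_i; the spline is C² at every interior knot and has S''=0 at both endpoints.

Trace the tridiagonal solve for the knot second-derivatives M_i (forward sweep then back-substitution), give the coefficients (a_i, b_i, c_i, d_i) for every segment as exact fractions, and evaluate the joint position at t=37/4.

  seg 0: a=-2 b=33/10 c=0 d=-13/40
  seg 1: a=2 b=-3/5 c=-39/20 d=5/8
  seg 2: a=-2 b=-9/10 c=9/5 d=-19/54
  seg 3: a=2 b=2/5 c=-41/30 d=41/270
S(37/4) = -293/128

Δ: Δ0=2, Δ1=-2, Δ2=4/3, Δ3=-7/3
row 1: diag=8, rhs=-24; c'=1/4, d'=-3
row 2: denom=10−2·1/4=19/2; d'=(20−2·-3)/(19/2)=52/19
row 3: denom=12−3·6/19=210/19; d'=(-22−3·52/19)/(210/19)=-41/15
back: M3=-41/15
back: M2=52/19−6/19·-41/15=18/5
back: M1=-3−1/4·18/5=-39/10
M: M0=0, M1=-39/10, M2=18/5, M3=-41/15, M4=0
seg 0: a=-2, c=M0/2=0, d=(M1−M0)/(6·2)=-13/40, b=Δ0−h0·(2M0+M1)/6=33/10
seg 1: a=2, c=M1/2=-39/20, d=(M2−M1)/(6·2)=5/8, b=Δ1−h1·(2M1+M2)/6=-3/5
seg 2: a=-2, c=M2/2=9/5, d=(M3−M2)/(6·3)=-19/54, b=Δ2−h2·(2M2+M3)/6=-9/10
seg 3: a=2, c=M3/2=-41/30, d=(M4−M3)/(6·3)=41/270, b=Δ3−h3·(2M3+M4)/6=2/5
t_q=37/4 → seg 3, τ=9/4; S=2+2/5·τ+-41/30·τ²+41/270·τ³=-293/128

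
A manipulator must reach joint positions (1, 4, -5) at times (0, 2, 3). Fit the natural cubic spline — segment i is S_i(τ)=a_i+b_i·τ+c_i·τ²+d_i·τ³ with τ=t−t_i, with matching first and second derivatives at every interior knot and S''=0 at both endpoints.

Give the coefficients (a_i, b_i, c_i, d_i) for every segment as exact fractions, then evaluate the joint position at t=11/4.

Δ: Δ0=3/2, Δ1=-9
row 1: diag=6, rhs=-63; c'=1/6, d'=-21/2
back: M1=-21/2
M: M0=0, M1=-21/2, M2=0
seg 0: a=1, c=M0/2=0, d=(M1−M0)/(6·2)=-7/8, b=Δ0−h0·(2M0+M1)/6=5
seg 1: a=4, c=M1/2=-21/4, d=(M2−M1)/(6·1)=7/4, b=Δ1−h1·(2M1+M2)/6=-11/2
t_q=11/4 → seg 1, τ=3/4; S=4+-11/2·τ+-21/4·τ²+7/4·τ³=-599/256

  seg 0: a=1 b=5 c=0 d=-7/8
  seg 1: a=4 b=-11/2 c=-21/4 d=7/4
S(11/4) = -599/256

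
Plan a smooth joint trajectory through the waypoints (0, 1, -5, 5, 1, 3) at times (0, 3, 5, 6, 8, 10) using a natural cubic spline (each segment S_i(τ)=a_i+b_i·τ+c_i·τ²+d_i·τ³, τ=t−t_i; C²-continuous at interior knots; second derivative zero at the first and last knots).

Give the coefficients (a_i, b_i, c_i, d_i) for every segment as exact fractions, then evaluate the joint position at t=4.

  seg 0: a=0 b=5549/1788 c=0 d=-1651/5364
  seg 1: a=1 b=-4655/894 c=-1651/596 d=3463/1788
  seg 2: a=-5 b=6217/894 c=5275/596 d=-10379/1788
  seg 3: a=5 b=12947/1788 c=-1276/149 d=14101/7152
  seg 4: a=1 b=-2999/894 c=3893/1192 d=-3893/7152
S(4) = -751/149

Δ: Δ0=1/3, Δ1=-3, Δ2=10, Δ3=-2, Δ4=1
row 1: diag=10, rhs=-20; c'=1/5, d'=-2
row 2: denom=6−2·1/5=28/5; d'=(78−2·-2)/(28/5)=205/14
row 3: denom=6−1·5/28=163/28; d'=(-72−1·205/14)/(163/28)=-2426/163
row 4: denom=8−2·56/163=1192/163; d'=(18−2·-2426/163)/(1192/163)=3893/596
back: M4=3893/596
back: M3=-2426/163−56/163·3893/596=-2552/149
back: M2=205/14−5/28·-2552/149=5275/298
back: M1=-2−1/5·5275/298=-1651/298
M: M0=0, M1=-1651/298, M2=5275/298, M3=-2552/149, M4=3893/596, M5=0
seg 0: a=0, c=M0/2=0, d=(M1−M0)/(6·3)=-1651/5364, b=Δ0−h0·(2M0+M1)/6=5549/1788
seg 1: a=1, c=M1/2=-1651/596, d=(M2−M1)/(6·2)=3463/1788, b=Δ1−h1·(2M1+M2)/6=-4655/894
seg 2: a=-5, c=M2/2=5275/596, d=(M3−M2)/(6·1)=-10379/1788, b=Δ2−h2·(2M2+M3)/6=6217/894
seg 3: a=5, c=M3/2=-1276/149, d=(M4−M3)/(6·2)=14101/7152, b=Δ3−h3·(2M3+M4)/6=12947/1788
seg 4: a=1, c=M4/2=3893/1192, d=(M5−M4)/(6·2)=-3893/7152, b=Δ4−h4·(2M4+M5)/6=-2999/894
t_q=4 → seg 1, τ=1; S=1+-4655/894·τ+-1651/596·τ²+3463/1788·τ³=-751/149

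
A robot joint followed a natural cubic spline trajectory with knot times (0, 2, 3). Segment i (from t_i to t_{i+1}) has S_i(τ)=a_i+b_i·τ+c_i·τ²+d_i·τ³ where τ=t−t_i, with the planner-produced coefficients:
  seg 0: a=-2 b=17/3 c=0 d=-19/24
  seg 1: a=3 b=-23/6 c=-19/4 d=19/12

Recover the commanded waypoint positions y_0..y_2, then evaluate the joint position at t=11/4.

y_0=-2 y_1=3 y_2=-4
S(11/4) = -481/256

y_0 = S_0(0) = a_0 = -2
y_1 = S_1(0) = a_1 = 3
y_2 = S_1(1) = -4
t_q=11/4 is in segment 1 (τ=3/4); S_1(τ)=-481/256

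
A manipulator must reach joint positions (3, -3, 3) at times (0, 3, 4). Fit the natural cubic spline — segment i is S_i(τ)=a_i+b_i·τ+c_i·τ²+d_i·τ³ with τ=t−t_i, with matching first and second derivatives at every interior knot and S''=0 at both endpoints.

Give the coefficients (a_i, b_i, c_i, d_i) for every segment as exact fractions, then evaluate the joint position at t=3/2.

Δ: Δ0=-2, Δ1=6
row 1: diag=8, rhs=48; c'=1/8, d'=6
back: M1=6
M: M0=0, M1=6, M2=0
seg 0: a=3, c=M0/2=0, d=(M1−M0)/(6·3)=1/3, b=Δ0−h0·(2M0+M1)/6=-5
seg 1: a=-3, c=M1/2=3, d=(M2−M1)/(6·1)=-1, b=Δ1−h1·(2M1+M2)/6=4
t_q=3/2 → seg 0, τ=3/2; S=3+-5·τ+0·τ²+1/3·τ³=-27/8

  seg 0: a=3 b=-5 c=0 d=1/3
  seg 1: a=-3 b=4 c=3 d=-1
S(3/2) = -27/8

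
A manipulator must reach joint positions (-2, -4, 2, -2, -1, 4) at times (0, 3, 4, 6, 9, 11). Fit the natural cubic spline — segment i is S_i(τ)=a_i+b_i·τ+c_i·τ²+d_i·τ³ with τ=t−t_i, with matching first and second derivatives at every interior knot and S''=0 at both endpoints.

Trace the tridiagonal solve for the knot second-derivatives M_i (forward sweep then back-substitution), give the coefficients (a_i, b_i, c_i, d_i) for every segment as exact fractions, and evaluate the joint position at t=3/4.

  seg 0: a=-2 b=-15043/3957 c=0 d=4135/11871
  seg 1: a=-4 b=22172/3957 c=4135/1319 d=-10835/3957
  seg 2: a=2 b=14477/3957 c=-6700/1319 d=17809/15828
  seg 3: a=-2 b=-12496/3957 c=4409/2638 d=-1339/7914
  seg 4: a=-1 b=18217/7914 c=196/1319 d=-98/3957
S(3/4) = -397115/84416

Δ: Δ0=-2/3, Δ1=6, Δ2=-2, Δ3=1/3, Δ4=5/2
row 1: diag=8, rhs=40; c'=1/8, d'=5
row 2: denom=6−1·1/8=47/8; d'=(-48−1·5)/(47/8)=-424/47
row 3: denom=10−2·16/47=438/47; d'=(14−2·-424/47)/(438/47)=251/73
row 4: denom=10−3·47/146=1319/146; d'=(13−3·251/73)/(1319/146)=392/1319
back: M4=392/1319
back: M3=251/73−47/146·392/1319=4409/1319
back: M2=-424/47−16/47·4409/1319=-13400/1319
back: M1=5−1/8·-13400/1319=8270/1319
M: M0=0, M1=8270/1319, M2=-13400/1319, M3=4409/1319, M4=392/1319, M5=0
seg 0: a=-2, c=M0/2=0, d=(M1−M0)/(6·3)=4135/11871, b=Δ0−h0·(2M0+M1)/6=-15043/3957
seg 1: a=-4, c=M1/2=4135/1319, d=(M2−M1)/(6·1)=-10835/3957, b=Δ1−h1·(2M1+M2)/6=22172/3957
seg 2: a=2, c=M2/2=-6700/1319, d=(M3−M2)/(6·2)=17809/15828, b=Δ2−h2·(2M2+M3)/6=14477/3957
seg 3: a=-2, c=M3/2=4409/2638, d=(M4−M3)/(6·3)=-1339/7914, b=Δ3−h3·(2M3+M4)/6=-12496/3957
seg 4: a=-1, c=M4/2=196/1319, d=(M5−M4)/(6·2)=-98/3957, b=Δ4−h4·(2M4+M5)/6=18217/7914
t_q=3/4 → seg 0, τ=3/4; S=-2+-15043/3957·τ+0·τ²+4135/11871·τ³=-397115/84416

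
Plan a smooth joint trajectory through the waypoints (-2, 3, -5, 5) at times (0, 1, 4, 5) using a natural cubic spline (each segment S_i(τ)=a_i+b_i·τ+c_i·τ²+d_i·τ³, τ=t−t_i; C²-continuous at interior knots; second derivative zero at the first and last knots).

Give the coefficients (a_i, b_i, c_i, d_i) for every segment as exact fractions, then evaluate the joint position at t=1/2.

Δ: Δ0=5, Δ1=-8/3, Δ2=10
row 1: diag=8, rhs=-46; c'=3/8, d'=-23/4
row 2: denom=8−3·3/8=55/8; d'=(76−3·-23/4)/(55/8)=746/55
back: M2=746/55
back: M1=-23/4−3/8·746/55=-596/55
M: M0=0, M1=-596/55, M2=746/55, M3=0
seg 0: a=-2, c=M0/2=0, d=(M1−M0)/(6·1)=-298/165, b=Δ0−h0·(2M0+M1)/6=1123/165
seg 1: a=3, c=M1/2=-298/55, d=(M2−M1)/(6·3)=61/45, b=Δ1−h1·(2M1+M2)/6=229/165
seg 2: a=-5, c=M2/2=373/55, d=(M3−M2)/(6·1)=-373/165, b=Δ2−h2·(2M2+M3)/6=904/165
t_q=1/2 → seg 0, τ=1/2; S=-2+1123/165·τ+0·τ²+-298/165·τ³=259/220

  seg 0: a=-2 b=1123/165 c=0 d=-298/165
  seg 1: a=3 b=229/165 c=-298/55 d=61/45
  seg 2: a=-5 b=904/165 c=373/55 d=-373/165
S(1/2) = 259/220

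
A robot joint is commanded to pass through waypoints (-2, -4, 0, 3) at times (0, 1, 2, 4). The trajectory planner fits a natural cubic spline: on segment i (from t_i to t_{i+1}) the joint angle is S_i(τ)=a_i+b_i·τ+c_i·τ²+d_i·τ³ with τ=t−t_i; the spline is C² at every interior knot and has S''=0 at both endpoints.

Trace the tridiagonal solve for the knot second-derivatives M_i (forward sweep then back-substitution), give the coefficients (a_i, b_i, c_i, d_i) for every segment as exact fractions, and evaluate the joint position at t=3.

  seg 0: a=-2 b=-169/46 c=0 d=77/46
  seg 1: a=-4 b=31/23 c=231/46 d=-109/46
  seg 2: a=0 b=197/46 c=-48/23 d=8/23
S(3) = 117/46

Δ: Δ0=-2, Δ1=4, Δ2=3/2
row 1: diag=4, rhs=36; c'=1/4, d'=9
row 2: denom=6−1·1/4=23/4; d'=(-15−1·9)/(23/4)=-96/23
back: M2=-96/23
back: M1=9−1/4·-96/23=231/23
M: M0=0, M1=231/23, M2=-96/23, M3=0
seg 0: a=-2, c=M0/2=0, d=(M1−M0)/(6·1)=77/46, b=Δ0−h0·(2M0+M1)/6=-169/46
seg 1: a=-4, c=M1/2=231/46, d=(M2−M1)/(6·1)=-109/46, b=Δ1−h1·(2M1+M2)/6=31/23
seg 2: a=0, c=M2/2=-48/23, d=(M3−M2)/(6·2)=8/23, b=Δ2−h2·(2M2+M3)/6=197/46
t_q=3 → seg 2, τ=1; S=0+197/46·τ+-48/23·τ²+8/23·τ³=117/46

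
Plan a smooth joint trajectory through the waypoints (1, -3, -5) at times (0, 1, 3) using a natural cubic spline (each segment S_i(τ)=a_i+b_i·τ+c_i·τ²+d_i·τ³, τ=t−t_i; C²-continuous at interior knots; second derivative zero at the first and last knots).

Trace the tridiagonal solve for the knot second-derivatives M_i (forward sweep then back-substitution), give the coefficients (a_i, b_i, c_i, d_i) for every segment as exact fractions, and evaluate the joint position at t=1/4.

Δ: Δ0=-4, Δ1=-1
row 1: diag=6, rhs=18; c'=1/3, d'=3
back: M1=3
M: M0=0, M1=3, M2=0
seg 0: a=1, c=M0/2=0, d=(M1−M0)/(6·1)=1/2, b=Δ0−h0·(2M0+M1)/6=-9/2
seg 1: a=-3, c=M1/2=3/2, d=(M2−M1)/(6·2)=-1/4, b=Δ1−h1·(2M1+M2)/6=-3
t_q=1/4 → seg 0, τ=1/4; S=1+-9/2·τ+0·τ²+1/2·τ³=-15/128

  seg 0: a=1 b=-9/2 c=0 d=1/2
  seg 1: a=-3 b=-3 c=3/2 d=-1/4
S(1/4) = -15/128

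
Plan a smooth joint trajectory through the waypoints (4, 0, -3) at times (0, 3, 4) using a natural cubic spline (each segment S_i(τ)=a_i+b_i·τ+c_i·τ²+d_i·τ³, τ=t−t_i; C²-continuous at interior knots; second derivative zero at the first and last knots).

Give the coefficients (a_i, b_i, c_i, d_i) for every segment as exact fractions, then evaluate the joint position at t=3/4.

  seg 0: a=4 b=-17/24 c=0 d=-5/72
  seg 1: a=0 b=-31/12 c=-5/8 d=5/24
S(3/4) = 1761/512

Δ: Δ0=-4/3, Δ1=-3
row 1: diag=8, rhs=-10; c'=1/8, d'=-5/4
back: M1=-5/4
M: M0=0, M1=-5/4, M2=0
seg 0: a=4, c=M0/2=0, d=(M1−M0)/(6·3)=-5/72, b=Δ0−h0·(2M0+M1)/6=-17/24
seg 1: a=0, c=M1/2=-5/8, d=(M2−M1)/(6·1)=5/24, b=Δ1−h1·(2M1+M2)/6=-31/12
t_q=3/4 → seg 0, τ=3/4; S=4+-17/24·τ+0·τ²+-5/72·τ³=1761/512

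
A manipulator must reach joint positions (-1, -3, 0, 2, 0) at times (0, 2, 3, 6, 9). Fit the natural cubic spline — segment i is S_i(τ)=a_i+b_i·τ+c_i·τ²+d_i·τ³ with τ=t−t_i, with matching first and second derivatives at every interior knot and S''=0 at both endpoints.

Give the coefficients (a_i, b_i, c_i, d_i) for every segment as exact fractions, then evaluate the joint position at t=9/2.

  seg 0: a=-1 b=-209/85 c=0 d=31/85
  seg 1: a=-3 b=163/85 c=186/85 d=-94/85
  seg 2: a=0 b=253/85 c=-96/85 d=55/459
  seg 3: a=2 b=-48/85 c=-13/255 d=13/2295
S(9/2) = 1583/680

Δ: Δ0=-1, Δ1=3, Δ2=2/3, Δ3=-2/3
row 1: diag=6, rhs=24; c'=1/6, d'=4
row 2: denom=8−1·1/6=47/6; d'=(-14−1·4)/(47/6)=-108/47
row 3: denom=12−3·18/47=510/47; d'=(-8−3·-108/47)/(510/47)=-26/255
back: M3=-26/255
back: M2=-108/47−18/47·-26/255=-192/85
back: M1=4−1/6·-192/85=372/85
M: M0=0, M1=372/85, M2=-192/85, M3=-26/255, M4=0
seg 0: a=-1, c=M0/2=0, d=(M1−M0)/(6·2)=31/85, b=Δ0−h0·(2M0+M1)/6=-209/85
seg 1: a=-3, c=M1/2=186/85, d=(M2−M1)/(6·1)=-94/85, b=Δ1−h1·(2M1+M2)/6=163/85
seg 2: a=0, c=M2/2=-96/85, d=(M3−M2)/(6·3)=55/459, b=Δ2−h2·(2M2+M3)/6=253/85
seg 3: a=2, c=M3/2=-13/255, d=(M4−M3)/(6·3)=13/2295, b=Δ3−h3·(2M3+M4)/6=-48/85
t_q=9/2 → seg 2, τ=3/2; S=0+253/85·τ+-96/85·τ²+55/459·τ³=1583/680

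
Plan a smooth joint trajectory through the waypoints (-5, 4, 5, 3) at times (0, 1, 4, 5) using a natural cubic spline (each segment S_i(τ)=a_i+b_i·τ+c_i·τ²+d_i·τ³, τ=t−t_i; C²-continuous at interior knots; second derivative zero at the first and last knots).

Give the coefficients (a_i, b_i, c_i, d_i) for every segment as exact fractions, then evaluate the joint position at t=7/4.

Δ: Δ0=9, Δ1=1/3, Δ2=-2
row 1: diag=8, rhs=-52; c'=3/8, d'=-13/2
row 2: denom=8−3·3/8=55/8; d'=(-14−3·-13/2)/(55/8)=4/5
back: M2=4/5
back: M1=-13/2−3/8·4/5=-34/5
M: M0=0, M1=-34/5, M2=4/5, M3=0
seg 0: a=-5, c=M0/2=0, d=(M1−M0)/(6·1)=-17/15, b=Δ0−h0·(2M0+M1)/6=152/15
seg 1: a=4, c=M1/2=-17/5, d=(M2−M1)/(6·3)=19/45, b=Δ1−h1·(2M1+M2)/6=101/15
seg 2: a=5, c=M2/2=2/5, d=(M3−M2)/(6·1)=-2/15, b=Δ2−h2·(2M2+M3)/6=-34/15
t_q=7/4 → seg 1, τ=3/4; S=4+101/15·τ+-17/5·τ²+19/45·τ³=2341/320

  seg 0: a=-5 b=152/15 c=0 d=-17/15
  seg 1: a=4 b=101/15 c=-17/5 d=19/45
  seg 2: a=5 b=-34/15 c=2/5 d=-2/15
S(7/4) = 2341/320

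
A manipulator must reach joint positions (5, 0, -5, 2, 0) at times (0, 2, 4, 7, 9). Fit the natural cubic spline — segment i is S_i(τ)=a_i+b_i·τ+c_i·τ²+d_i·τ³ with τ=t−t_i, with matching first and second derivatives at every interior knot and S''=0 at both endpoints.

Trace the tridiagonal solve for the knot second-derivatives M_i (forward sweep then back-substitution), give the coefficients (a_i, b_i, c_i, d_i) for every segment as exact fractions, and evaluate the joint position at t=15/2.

  seg 0: a=5 b=-1115/516 c=0 d=-175/2064
  seg 1: a=0 b=-410/129 c=-175/344 d=875/2064
  seg 2: a=-5 b=-65/516 c=175/86 d=-209/516
  seg 3: a=2 b=148/129 c=-277/172 d=277/1032
S(15/2) = 6067/2752

Δ: Δ0=-5/2, Δ1=-5/2, Δ2=7/3, Δ3=-1
row 1: diag=8, rhs=0; c'=1/4, d'=0
row 2: denom=10−2·1/4=19/2; d'=(29−2·0)/(19/2)=58/19
row 3: denom=10−3·6/19=172/19; d'=(-20−3·58/19)/(172/19)=-277/86
back: M3=-277/86
back: M2=58/19−6/19·-277/86=175/43
back: M1=0−1/4·175/43=-175/172
M: M0=0, M1=-175/172, M2=175/43, M3=-277/86, M4=0
seg 0: a=5, c=M0/2=0, d=(M1−M0)/(6·2)=-175/2064, b=Δ0−h0·(2M0+M1)/6=-1115/516
seg 1: a=0, c=M1/2=-175/344, d=(M2−M1)/(6·2)=875/2064, b=Δ1−h1·(2M1+M2)/6=-410/129
seg 2: a=-5, c=M2/2=175/86, d=(M3−M2)/(6·3)=-209/516, b=Δ2−h2·(2M2+M3)/6=-65/516
seg 3: a=2, c=M3/2=-277/172, d=(M4−M3)/(6·2)=277/1032, b=Δ3−h3·(2M3+M4)/6=148/129
t_q=15/2 → seg 3, τ=1/2; S=2+148/129·τ+-277/172·τ²+277/1032·τ³=6067/2752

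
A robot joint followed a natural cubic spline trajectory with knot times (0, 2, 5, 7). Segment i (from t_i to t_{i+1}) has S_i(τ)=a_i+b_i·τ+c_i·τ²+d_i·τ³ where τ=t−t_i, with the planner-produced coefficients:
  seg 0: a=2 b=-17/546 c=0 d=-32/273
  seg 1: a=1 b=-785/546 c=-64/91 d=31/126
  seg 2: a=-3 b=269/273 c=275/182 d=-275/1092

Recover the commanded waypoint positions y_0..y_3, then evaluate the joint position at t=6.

y_0 = S_0(0) = a_0 = 2
y_1 = S_1(0) = a_1 = 1
y_2 = S_2(0) = a_2 = -3
y_3 = S_2(2) = 3
t_q=6 is in segment 2 (τ=1); S_2(τ)=-275/364

y_0=2 y_1=1 y_2=-3 y_3=3
S(6) = -275/364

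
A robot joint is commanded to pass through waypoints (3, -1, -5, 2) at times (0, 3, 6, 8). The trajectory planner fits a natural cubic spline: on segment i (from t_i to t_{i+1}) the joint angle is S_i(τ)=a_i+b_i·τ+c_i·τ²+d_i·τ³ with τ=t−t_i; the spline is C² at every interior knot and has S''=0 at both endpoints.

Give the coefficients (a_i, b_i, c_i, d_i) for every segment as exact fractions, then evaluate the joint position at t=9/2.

Δ: Δ0=-4/3, Δ1=-4/3, Δ2=7/2
row 1: diag=12, rhs=0; c'=1/4, d'=0
row 2: denom=10−3·1/4=37/4; d'=(29−3·0)/(37/4)=116/37
back: M2=116/37
back: M1=0−1/4·116/37=-29/37
M: M0=0, M1=-29/37, M2=116/37, M3=0
seg 0: a=3, c=M0/2=0, d=(M1−M0)/(6·3)=-29/666, b=Δ0−h0·(2M0+M1)/6=-209/222
seg 1: a=-1, c=M1/2=-29/74, d=(M2−M1)/(6·3)=145/666, b=Δ1−h1·(2M1+M2)/6=-235/111
seg 2: a=-5, c=M2/2=58/37, d=(M3−M2)/(6·2)=-29/111, b=Δ2−h2·(2M2+M3)/6=313/222
t_q=9/2 → seg 1, τ=3/2; S=-1+-235/111·τ+-29/74·τ²+145/666·τ³=-2559/592

  seg 0: a=3 b=-209/222 c=0 d=-29/666
  seg 1: a=-1 b=-235/111 c=-29/74 d=145/666
  seg 2: a=-5 b=313/222 c=58/37 d=-29/111
S(9/2) = -2559/592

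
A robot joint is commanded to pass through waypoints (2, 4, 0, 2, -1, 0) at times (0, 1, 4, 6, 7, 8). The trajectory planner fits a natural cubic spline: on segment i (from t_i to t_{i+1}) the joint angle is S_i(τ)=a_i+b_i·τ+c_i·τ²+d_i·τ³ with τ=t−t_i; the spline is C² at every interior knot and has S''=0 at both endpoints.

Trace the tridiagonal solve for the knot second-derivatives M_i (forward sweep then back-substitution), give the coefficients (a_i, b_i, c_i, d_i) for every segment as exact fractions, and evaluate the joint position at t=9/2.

Δ: Δ0=2, Δ1=-4/3, Δ2=1, Δ3=-3, Δ4=1
row 1: diag=8, rhs=-20; c'=3/8, d'=-5/2
row 2: denom=10−3·3/8=71/8; d'=(14−3·-5/2)/(71/8)=172/71
row 3: denom=6−2·16/71=394/71; d'=(-24−2·172/71)/(394/71)=-1024/197
row 4: denom=4−1·71/394=1505/394; d'=(24−1·-1024/197)/(1505/394)=11504/1505
back: M4=11504/1505
back: M3=-1024/197−71/394·11504/1505=-9896/1505
back: M2=172/71−16/71·-9896/1505=5876/1505
back: M1=-5/2−3/8·5876/1505=-5966/1505
M: M0=0, M1=-5966/1505, M2=5876/1505, M3=-9896/1505, M4=11504/1505, M5=0
seg 0: a=2, c=M0/2=0, d=(M1−M0)/(6·1)=-2983/4515, b=Δ0−h0·(2M0+M1)/6=12013/4515
seg 1: a=4, c=M1/2=-2983/1505, d=(M2−M1)/(6·3)=5921/13545, b=Δ1−h1·(2M1+M2)/6=3064/4515
seg 2: a=0, c=M2/2=2938/1505, d=(M3−M2)/(6·2)=-3943/4515, b=Δ2−h2·(2M2+M3)/6=2659/4515
seg 3: a=2, c=M3/2=-4948/1505, d=(M4−M3)/(6·1)=2140/903, b=Δ3−h3·(2M3+M4)/6=-1343/645
seg 4: a=-1, c=M4/2=5752/1505, d=(M5−M4)/(6·1)=-5752/4515, b=Δ4−h4·(2M4+M5)/6=-6989/4515
t_q=9/2 → seg 2, τ=1/2; S=0+2659/4515·τ+2938/1505·τ²+-3943/4515·τ³=8107/12040

  seg 0: a=2 b=12013/4515 c=0 d=-2983/4515
  seg 1: a=4 b=3064/4515 c=-2983/1505 d=5921/13545
  seg 2: a=0 b=2659/4515 c=2938/1505 d=-3943/4515
  seg 3: a=2 b=-1343/645 c=-4948/1505 d=2140/903
  seg 4: a=-1 b=-6989/4515 c=5752/1505 d=-5752/4515
S(9/2) = 8107/12040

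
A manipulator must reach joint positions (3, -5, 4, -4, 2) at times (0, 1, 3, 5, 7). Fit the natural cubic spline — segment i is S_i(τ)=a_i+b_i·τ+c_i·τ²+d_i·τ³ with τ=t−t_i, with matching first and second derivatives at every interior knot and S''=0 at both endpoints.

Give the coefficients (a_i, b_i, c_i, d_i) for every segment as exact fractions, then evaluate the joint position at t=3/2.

  seg 0: a=3 b=-1769/164 c=0 d=457/164
  seg 1: a=-5 b=-199/82 c=1371/164 d=-803/328
  seg 2: a=4 b=67/41 c=-519/82 d=72/41
  seg 3: a=-4 b=-107/41 c=345/82 d=-115/164
S(3/2) = -11623/2624

Δ: Δ0=-8, Δ1=9/2, Δ2=-4, Δ3=3
row 1: diag=6, rhs=75; c'=1/3, d'=25/2
row 2: denom=8−2·1/3=22/3; d'=(-51−2·25/2)/(22/3)=-114/11
row 3: denom=8−2·3/11=82/11; d'=(42−2·-114/11)/(82/11)=345/41
back: M3=345/41
back: M2=-114/11−3/11·345/41=-519/41
back: M1=25/2−1/3·-519/41=1371/82
M: M0=0, M1=1371/82, M2=-519/41, M3=345/41, M4=0
seg 0: a=3, c=M0/2=0, d=(M1−M0)/(6·1)=457/164, b=Δ0−h0·(2M0+M1)/6=-1769/164
seg 1: a=-5, c=M1/2=1371/164, d=(M2−M1)/(6·2)=-803/328, b=Δ1−h1·(2M1+M2)/6=-199/82
seg 2: a=4, c=M2/2=-519/82, d=(M3−M2)/(6·2)=72/41, b=Δ2−h2·(2M2+M3)/6=67/41
seg 3: a=-4, c=M3/2=345/82, d=(M4−M3)/(6·2)=-115/164, b=Δ3−h3·(2M3+M4)/6=-107/41
t_q=3/2 → seg 1, τ=1/2; S=-5+-199/82·τ+1371/164·τ²+-803/328·τ³=-11623/2624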